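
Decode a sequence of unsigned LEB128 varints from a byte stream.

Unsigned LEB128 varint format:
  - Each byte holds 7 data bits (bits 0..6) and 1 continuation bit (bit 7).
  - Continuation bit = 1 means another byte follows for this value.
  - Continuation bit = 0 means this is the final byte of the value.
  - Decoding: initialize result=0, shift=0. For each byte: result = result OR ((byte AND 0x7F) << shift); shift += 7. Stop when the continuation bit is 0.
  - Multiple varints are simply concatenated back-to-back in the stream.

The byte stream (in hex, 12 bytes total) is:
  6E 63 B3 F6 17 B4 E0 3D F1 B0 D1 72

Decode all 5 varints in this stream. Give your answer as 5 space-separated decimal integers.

Answer: 110 99 391987 1011764 240408689

Derivation:
  byte[0]=0x6E cont=0 payload=0x6E=110: acc |= 110<<0 -> acc=110 shift=7 [end]
Varint 1: bytes[0:1] = 6E -> value 110 (1 byte(s))
  byte[1]=0x63 cont=0 payload=0x63=99: acc |= 99<<0 -> acc=99 shift=7 [end]
Varint 2: bytes[1:2] = 63 -> value 99 (1 byte(s))
  byte[2]=0xB3 cont=1 payload=0x33=51: acc |= 51<<0 -> acc=51 shift=7
  byte[3]=0xF6 cont=1 payload=0x76=118: acc |= 118<<7 -> acc=15155 shift=14
  byte[4]=0x17 cont=0 payload=0x17=23: acc |= 23<<14 -> acc=391987 shift=21 [end]
Varint 3: bytes[2:5] = B3 F6 17 -> value 391987 (3 byte(s))
  byte[5]=0xB4 cont=1 payload=0x34=52: acc |= 52<<0 -> acc=52 shift=7
  byte[6]=0xE0 cont=1 payload=0x60=96: acc |= 96<<7 -> acc=12340 shift=14
  byte[7]=0x3D cont=0 payload=0x3D=61: acc |= 61<<14 -> acc=1011764 shift=21 [end]
Varint 4: bytes[5:8] = B4 E0 3D -> value 1011764 (3 byte(s))
  byte[8]=0xF1 cont=1 payload=0x71=113: acc |= 113<<0 -> acc=113 shift=7
  byte[9]=0xB0 cont=1 payload=0x30=48: acc |= 48<<7 -> acc=6257 shift=14
  byte[10]=0xD1 cont=1 payload=0x51=81: acc |= 81<<14 -> acc=1333361 shift=21
  byte[11]=0x72 cont=0 payload=0x72=114: acc |= 114<<21 -> acc=240408689 shift=28 [end]
Varint 5: bytes[8:12] = F1 B0 D1 72 -> value 240408689 (4 byte(s))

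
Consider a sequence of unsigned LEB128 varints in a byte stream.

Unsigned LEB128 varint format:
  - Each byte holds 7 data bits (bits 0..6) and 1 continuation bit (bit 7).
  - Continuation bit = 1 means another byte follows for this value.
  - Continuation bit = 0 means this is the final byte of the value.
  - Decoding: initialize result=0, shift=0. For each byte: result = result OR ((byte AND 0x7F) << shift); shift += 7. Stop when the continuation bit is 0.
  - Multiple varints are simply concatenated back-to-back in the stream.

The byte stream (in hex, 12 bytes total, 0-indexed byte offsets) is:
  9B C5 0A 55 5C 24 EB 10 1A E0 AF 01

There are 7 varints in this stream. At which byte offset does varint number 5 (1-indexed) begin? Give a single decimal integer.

Answer: 6

Derivation:
  byte[0]=0x9B cont=1 payload=0x1B=27: acc |= 27<<0 -> acc=27 shift=7
  byte[1]=0xC5 cont=1 payload=0x45=69: acc |= 69<<7 -> acc=8859 shift=14
  byte[2]=0x0A cont=0 payload=0x0A=10: acc |= 10<<14 -> acc=172699 shift=21 [end]
Varint 1: bytes[0:3] = 9B C5 0A -> value 172699 (3 byte(s))
  byte[3]=0x55 cont=0 payload=0x55=85: acc |= 85<<0 -> acc=85 shift=7 [end]
Varint 2: bytes[3:4] = 55 -> value 85 (1 byte(s))
  byte[4]=0x5C cont=0 payload=0x5C=92: acc |= 92<<0 -> acc=92 shift=7 [end]
Varint 3: bytes[4:5] = 5C -> value 92 (1 byte(s))
  byte[5]=0x24 cont=0 payload=0x24=36: acc |= 36<<0 -> acc=36 shift=7 [end]
Varint 4: bytes[5:6] = 24 -> value 36 (1 byte(s))
  byte[6]=0xEB cont=1 payload=0x6B=107: acc |= 107<<0 -> acc=107 shift=7
  byte[7]=0x10 cont=0 payload=0x10=16: acc |= 16<<7 -> acc=2155 shift=14 [end]
Varint 5: bytes[6:8] = EB 10 -> value 2155 (2 byte(s))
  byte[8]=0x1A cont=0 payload=0x1A=26: acc |= 26<<0 -> acc=26 shift=7 [end]
Varint 6: bytes[8:9] = 1A -> value 26 (1 byte(s))
  byte[9]=0xE0 cont=1 payload=0x60=96: acc |= 96<<0 -> acc=96 shift=7
  byte[10]=0xAF cont=1 payload=0x2F=47: acc |= 47<<7 -> acc=6112 shift=14
  byte[11]=0x01 cont=0 payload=0x01=1: acc |= 1<<14 -> acc=22496 shift=21 [end]
Varint 7: bytes[9:12] = E0 AF 01 -> value 22496 (3 byte(s))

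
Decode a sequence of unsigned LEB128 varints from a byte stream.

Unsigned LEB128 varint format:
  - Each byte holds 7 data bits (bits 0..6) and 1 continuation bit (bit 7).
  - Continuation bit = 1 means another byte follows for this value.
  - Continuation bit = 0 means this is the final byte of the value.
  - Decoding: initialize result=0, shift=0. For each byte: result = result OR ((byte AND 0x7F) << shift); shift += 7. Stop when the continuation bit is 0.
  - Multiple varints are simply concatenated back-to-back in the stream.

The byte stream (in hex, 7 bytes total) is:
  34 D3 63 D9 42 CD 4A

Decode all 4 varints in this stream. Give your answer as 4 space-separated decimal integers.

  byte[0]=0x34 cont=0 payload=0x34=52: acc |= 52<<0 -> acc=52 shift=7 [end]
Varint 1: bytes[0:1] = 34 -> value 52 (1 byte(s))
  byte[1]=0xD3 cont=1 payload=0x53=83: acc |= 83<<0 -> acc=83 shift=7
  byte[2]=0x63 cont=0 payload=0x63=99: acc |= 99<<7 -> acc=12755 shift=14 [end]
Varint 2: bytes[1:3] = D3 63 -> value 12755 (2 byte(s))
  byte[3]=0xD9 cont=1 payload=0x59=89: acc |= 89<<0 -> acc=89 shift=7
  byte[4]=0x42 cont=0 payload=0x42=66: acc |= 66<<7 -> acc=8537 shift=14 [end]
Varint 3: bytes[3:5] = D9 42 -> value 8537 (2 byte(s))
  byte[5]=0xCD cont=1 payload=0x4D=77: acc |= 77<<0 -> acc=77 shift=7
  byte[6]=0x4A cont=0 payload=0x4A=74: acc |= 74<<7 -> acc=9549 shift=14 [end]
Varint 4: bytes[5:7] = CD 4A -> value 9549 (2 byte(s))

Answer: 52 12755 8537 9549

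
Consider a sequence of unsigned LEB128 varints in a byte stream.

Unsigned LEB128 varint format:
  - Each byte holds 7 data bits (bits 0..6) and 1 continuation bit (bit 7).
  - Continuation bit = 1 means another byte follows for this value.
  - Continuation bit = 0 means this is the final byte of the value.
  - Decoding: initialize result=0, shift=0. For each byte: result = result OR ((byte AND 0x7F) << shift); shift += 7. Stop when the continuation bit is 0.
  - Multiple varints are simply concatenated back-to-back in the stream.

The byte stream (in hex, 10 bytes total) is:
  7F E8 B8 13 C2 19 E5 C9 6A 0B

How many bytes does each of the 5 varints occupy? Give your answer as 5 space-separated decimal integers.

Answer: 1 3 2 3 1

Derivation:
  byte[0]=0x7F cont=0 payload=0x7F=127: acc |= 127<<0 -> acc=127 shift=7 [end]
Varint 1: bytes[0:1] = 7F -> value 127 (1 byte(s))
  byte[1]=0xE8 cont=1 payload=0x68=104: acc |= 104<<0 -> acc=104 shift=7
  byte[2]=0xB8 cont=1 payload=0x38=56: acc |= 56<<7 -> acc=7272 shift=14
  byte[3]=0x13 cont=0 payload=0x13=19: acc |= 19<<14 -> acc=318568 shift=21 [end]
Varint 2: bytes[1:4] = E8 B8 13 -> value 318568 (3 byte(s))
  byte[4]=0xC2 cont=1 payload=0x42=66: acc |= 66<<0 -> acc=66 shift=7
  byte[5]=0x19 cont=0 payload=0x19=25: acc |= 25<<7 -> acc=3266 shift=14 [end]
Varint 3: bytes[4:6] = C2 19 -> value 3266 (2 byte(s))
  byte[6]=0xE5 cont=1 payload=0x65=101: acc |= 101<<0 -> acc=101 shift=7
  byte[7]=0xC9 cont=1 payload=0x49=73: acc |= 73<<7 -> acc=9445 shift=14
  byte[8]=0x6A cont=0 payload=0x6A=106: acc |= 106<<14 -> acc=1746149 shift=21 [end]
Varint 4: bytes[6:9] = E5 C9 6A -> value 1746149 (3 byte(s))
  byte[9]=0x0B cont=0 payload=0x0B=11: acc |= 11<<0 -> acc=11 shift=7 [end]
Varint 5: bytes[9:10] = 0B -> value 11 (1 byte(s))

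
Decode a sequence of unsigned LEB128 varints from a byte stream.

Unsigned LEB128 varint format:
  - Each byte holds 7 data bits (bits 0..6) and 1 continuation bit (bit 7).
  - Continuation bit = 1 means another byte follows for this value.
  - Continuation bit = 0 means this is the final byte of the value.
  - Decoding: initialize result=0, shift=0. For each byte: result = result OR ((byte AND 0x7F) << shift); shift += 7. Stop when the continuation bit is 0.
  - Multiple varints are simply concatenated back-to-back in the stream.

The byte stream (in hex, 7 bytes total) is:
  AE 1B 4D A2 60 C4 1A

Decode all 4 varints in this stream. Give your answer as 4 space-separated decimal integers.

Answer: 3502 77 12322 3396

Derivation:
  byte[0]=0xAE cont=1 payload=0x2E=46: acc |= 46<<0 -> acc=46 shift=7
  byte[1]=0x1B cont=0 payload=0x1B=27: acc |= 27<<7 -> acc=3502 shift=14 [end]
Varint 1: bytes[0:2] = AE 1B -> value 3502 (2 byte(s))
  byte[2]=0x4D cont=0 payload=0x4D=77: acc |= 77<<0 -> acc=77 shift=7 [end]
Varint 2: bytes[2:3] = 4D -> value 77 (1 byte(s))
  byte[3]=0xA2 cont=1 payload=0x22=34: acc |= 34<<0 -> acc=34 shift=7
  byte[4]=0x60 cont=0 payload=0x60=96: acc |= 96<<7 -> acc=12322 shift=14 [end]
Varint 3: bytes[3:5] = A2 60 -> value 12322 (2 byte(s))
  byte[5]=0xC4 cont=1 payload=0x44=68: acc |= 68<<0 -> acc=68 shift=7
  byte[6]=0x1A cont=0 payload=0x1A=26: acc |= 26<<7 -> acc=3396 shift=14 [end]
Varint 4: bytes[5:7] = C4 1A -> value 3396 (2 byte(s))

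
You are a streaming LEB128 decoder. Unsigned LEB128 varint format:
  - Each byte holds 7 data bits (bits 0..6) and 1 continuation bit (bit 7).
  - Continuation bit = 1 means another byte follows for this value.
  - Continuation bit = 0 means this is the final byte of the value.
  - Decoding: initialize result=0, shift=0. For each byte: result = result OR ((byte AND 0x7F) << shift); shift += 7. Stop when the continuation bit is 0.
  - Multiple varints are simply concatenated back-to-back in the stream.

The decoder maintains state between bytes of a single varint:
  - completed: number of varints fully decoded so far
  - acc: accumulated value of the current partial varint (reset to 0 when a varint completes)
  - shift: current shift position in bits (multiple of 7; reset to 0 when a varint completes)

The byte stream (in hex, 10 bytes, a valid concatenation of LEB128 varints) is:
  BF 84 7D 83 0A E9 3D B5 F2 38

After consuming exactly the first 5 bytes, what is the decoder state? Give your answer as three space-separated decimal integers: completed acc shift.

Answer: 2 0 0

Derivation:
byte[0]=0xBF cont=1 payload=0x3F: acc |= 63<<0 -> completed=0 acc=63 shift=7
byte[1]=0x84 cont=1 payload=0x04: acc |= 4<<7 -> completed=0 acc=575 shift=14
byte[2]=0x7D cont=0 payload=0x7D: varint #1 complete (value=2048575); reset -> completed=1 acc=0 shift=0
byte[3]=0x83 cont=1 payload=0x03: acc |= 3<<0 -> completed=1 acc=3 shift=7
byte[4]=0x0A cont=0 payload=0x0A: varint #2 complete (value=1283); reset -> completed=2 acc=0 shift=0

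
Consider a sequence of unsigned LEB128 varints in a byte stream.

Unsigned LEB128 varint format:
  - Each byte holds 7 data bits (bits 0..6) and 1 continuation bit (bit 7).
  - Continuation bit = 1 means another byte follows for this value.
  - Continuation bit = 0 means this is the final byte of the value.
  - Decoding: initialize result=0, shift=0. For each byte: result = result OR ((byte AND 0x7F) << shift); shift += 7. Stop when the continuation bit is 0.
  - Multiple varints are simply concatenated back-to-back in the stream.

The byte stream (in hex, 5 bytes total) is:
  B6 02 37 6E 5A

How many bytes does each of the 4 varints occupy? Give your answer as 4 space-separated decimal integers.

  byte[0]=0xB6 cont=1 payload=0x36=54: acc |= 54<<0 -> acc=54 shift=7
  byte[1]=0x02 cont=0 payload=0x02=2: acc |= 2<<7 -> acc=310 shift=14 [end]
Varint 1: bytes[0:2] = B6 02 -> value 310 (2 byte(s))
  byte[2]=0x37 cont=0 payload=0x37=55: acc |= 55<<0 -> acc=55 shift=7 [end]
Varint 2: bytes[2:3] = 37 -> value 55 (1 byte(s))
  byte[3]=0x6E cont=0 payload=0x6E=110: acc |= 110<<0 -> acc=110 shift=7 [end]
Varint 3: bytes[3:4] = 6E -> value 110 (1 byte(s))
  byte[4]=0x5A cont=0 payload=0x5A=90: acc |= 90<<0 -> acc=90 shift=7 [end]
Varint 4: bytes[4:5] = 5A -> value 90 (1 byte(s))

Answer: 2 1 1 1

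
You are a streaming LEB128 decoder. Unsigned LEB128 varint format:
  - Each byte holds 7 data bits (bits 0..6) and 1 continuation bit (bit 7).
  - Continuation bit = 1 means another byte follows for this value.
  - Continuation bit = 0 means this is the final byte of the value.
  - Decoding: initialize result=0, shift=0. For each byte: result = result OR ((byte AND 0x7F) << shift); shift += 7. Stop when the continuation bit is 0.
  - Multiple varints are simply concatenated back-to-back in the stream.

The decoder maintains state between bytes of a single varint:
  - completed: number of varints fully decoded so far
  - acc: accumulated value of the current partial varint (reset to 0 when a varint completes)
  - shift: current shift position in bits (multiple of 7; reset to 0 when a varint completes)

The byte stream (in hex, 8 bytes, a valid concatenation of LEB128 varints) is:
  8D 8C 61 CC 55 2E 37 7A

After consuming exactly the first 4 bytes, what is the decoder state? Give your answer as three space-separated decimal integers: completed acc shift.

Answer: 1 76 7

Derivation:
byte[0]=0x8D cont=1 payload=0x0D: acc |= 13<<0 -> completed=0 acc=13 shift=7
byte[1]=0x8C cont=1 payload=0x0C: acc |= 12<<7 -> completed=0 acc=1549 shift=14
byte[2]=0x61 cont=0 payload=0x61: varint #1 complete (value=1590797); reset -> completed=1 acc=0 shift=0
byte[3]=0xCC cont=1 payload=0x4C: acc |= 76<<0 -> completed=1 acc=76 shift=7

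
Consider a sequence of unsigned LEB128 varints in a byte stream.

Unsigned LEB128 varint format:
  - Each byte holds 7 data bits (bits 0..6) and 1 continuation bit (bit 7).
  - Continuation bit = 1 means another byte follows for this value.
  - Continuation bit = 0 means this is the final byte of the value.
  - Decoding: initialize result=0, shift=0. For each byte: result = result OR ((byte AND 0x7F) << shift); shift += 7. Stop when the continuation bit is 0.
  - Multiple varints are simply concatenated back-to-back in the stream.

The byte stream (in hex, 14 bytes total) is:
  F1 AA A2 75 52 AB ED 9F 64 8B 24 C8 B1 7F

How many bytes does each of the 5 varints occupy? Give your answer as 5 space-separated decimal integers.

  byte[0]=0xF1 cont=1 payload=0x71=113: acc |= 113<<0 -> acc=113 shift=7
  byte[1]=0xAA cont=1 payload=0x2A=42: acc |= 42<<7 -> acc=5489 shift=14
  byte[2]=0xA2 cont=1 payload=0x22=34: acc |= 34<<14 -> acc=562545 shift=21
  byte[3]=0x75 cont=0 payload=0x75=117: acc |= 117<<21 -> acc=245929329 shift=28 [end]
Varint 1: bytes[0:4] = F1 AA A2 75 -> value 245929329 (4 byte(s))
  byte[4]=0x52 cont=0 payload=0x52=82: acc |= 82<<0 -> acc=82 shift=7 [end]
Varint 2: bytes[4:5] = 52 -> value 82 (1 byte(s))
  byte[5]=0xAB cont=1 payload=0x2B=43: acc |= 43<<0 -> acc=43 shift=7
  byte[6]=0xED cont=1 payload=0x6D=109: acc |= 109<<7 -> acc=13995 shift=14
  byte[7]=0x9F cont=1 payload=0x1F=31: acc |= 31<<14 -> acc=521899 shift=21
  byte[8]=0x64 cont=0 payload=0x64=100: acc |= 100<<21 -> acc=210237099 shift=28 [end]
Varint 3: bytes[5:9] = AB ED 9F 64 -> value 210237099 (4 byte(s))
  byte[9]=0x8B cont=1 payload=0x0B=11: acc |= 11<<0 -> acc=11 shift=7
  byte[10]=0x24 cont=0 payload=0x24=36: acc |= 36<<7 -> acc=4619 shift=14 [end]
Varint 4: bytes[9:11] = 8B 24 -> value 4619 (2 byte(s))
  byte[11]=0xC8 cont=1 payload=0x48=72: acc |= 72<<0 -> acc=72 shift=7
  byte[12]=0xB1 cont=1 payload=0x31=49: acc |= 49<<7 -> acc=6344 shift=14
  byte[13]=0x7F cont=0 payload=0x7F=127: acc |= 127<<14 -> acc=2087112 shift=21 [end]
Varint 5: bytes[11:14] = C8 B1 7F -> value 2087112 (3 byte(s))

Answer: 4 1 4 2 3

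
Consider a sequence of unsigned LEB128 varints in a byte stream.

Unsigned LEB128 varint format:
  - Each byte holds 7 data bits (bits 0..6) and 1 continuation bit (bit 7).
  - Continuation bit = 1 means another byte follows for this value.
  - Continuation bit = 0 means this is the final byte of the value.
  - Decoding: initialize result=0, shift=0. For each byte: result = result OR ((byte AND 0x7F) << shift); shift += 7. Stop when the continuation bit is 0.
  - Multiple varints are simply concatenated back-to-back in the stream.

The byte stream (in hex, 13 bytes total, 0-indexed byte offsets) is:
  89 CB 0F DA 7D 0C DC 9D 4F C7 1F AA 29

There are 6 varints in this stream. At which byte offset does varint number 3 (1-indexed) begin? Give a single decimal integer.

  byte[0]=0x89 cont=1 payload=0x09=9: acc |= 9<<0 -> acc=9 shift=7
  byte[1]=0xCB cont=1 payload=0x4B=75: acc |= 75<<7 -> acc=9609 shift=14
  byte[2]=0x0F cont=0 payload=0x0F=15: acc |= 15<<14 -> acc=255369 shift=21 [end]
Varint 1: bytes[0:3] = 89 CB 0F -> value 255369 (3 byte(s))
  byte[3]=0xDA cont=1 payload=0x5A=90: acc |= 90<<0 -> acc=90 shift=7
  byte[4]=0x7D cont=0 payload=0x7D=125: acc |= 125<<7 -> acc=16090 shift=14 [end]
Varint 2: bytes[3:5] = DA 7D -> value 16090 (2 byte(s))
  byte[5]=0x0C cont=0 payload=0x0C=12: acc |= 12<<0 -> acc=12 shift=7 [end]
Varint 3: bytes[5:6] = 0C -> value 12 (1 byte(s))
  byte[6]=0xDC cont=1 payload=0x5C=92: acc |= 92<<0 -> acc=92 shift=7
  byte[7]=0x9D cont=1 payload=0x1D=29: acc |= 29<<7 -> acc=3804 shift=14
  byte[8]=0x4F cont=0 payload=0x4F=79: acc |= 79<<14 -> acc=1298140 shift=21 [end]
Varint 4: bytes[6:9] = DC 9D 4F -> value 1298140 (3 byte(s))
  byte[9]=0xC7 cont=1 payload=0x47=71: acc |= 71<<0 -> acc=71 shift=7
  byte[10]=0x1F cont=0 payload=0x1F=31: acc |= 31<<7 -> acc=4039 shift=14 [end]
Varint 5: bytes[9:11] = C7 1F -> value 4039 (2 byte(s))
  byte[11]=0xAA cont=1 payload=0x2A=42: acc |= 42<<0 -> acc=42 shift=7
  byte[12]=0x29 cont=0 payload=0x29=41: acc |= 41<<7 -> acc=5290 shift=14 [end]
Varint 6: bytes[11:13] = AA 29 -> value 5290 (2 byte(s))

Answer: 5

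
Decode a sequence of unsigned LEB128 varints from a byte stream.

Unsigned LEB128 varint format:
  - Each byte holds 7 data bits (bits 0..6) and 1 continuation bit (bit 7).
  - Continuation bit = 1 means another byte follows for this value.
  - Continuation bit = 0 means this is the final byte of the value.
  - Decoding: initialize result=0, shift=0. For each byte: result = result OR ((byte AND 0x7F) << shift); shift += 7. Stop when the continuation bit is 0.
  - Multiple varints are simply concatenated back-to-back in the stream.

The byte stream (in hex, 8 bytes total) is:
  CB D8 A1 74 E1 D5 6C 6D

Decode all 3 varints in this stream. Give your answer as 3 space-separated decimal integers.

Answer: 243821643 1780449 109

Derivation:
  byte[0]=0xCB cont=1 payload=0x4B=75: acc |= 75<<0 -> acc=75 shift=7
  byte[1]=0xD8 cont=1 payload=0x58=88: acc |= 88<<7 -> acc=11339 shift=14
  byte[2]=0xA1 cont=1 payload=0x21=33: acc |= 33<<14 -> acc=552011 shift=21
  byte[3]=0x74 cont=0 payload=0x74=116: acc |= 116<<21 -> acc=243821643 shift=28 [end]
Varint 1: bytes[0:4] = CB D8 A1 74 -> value 243821643 (4 byte(s))
  byte[4]=0xE1 cont=1 payload=0x61=97: acc |= 97<<0 -> acc=97 shift=7
  byte[5]=0xD5 cont=1 payload=0x55=85: acc |= 85<<7 -> acc=10977 shift=14
  byte[6]=0x6C cont=0 payload=0x6C=108: acc |= 108<<14 -> acc=1780449 shift=21 [end]
Varint 2: bytes[4:7] = E1 D5 6C -> value 1780449 (3 byte(s))
  byte[7]=0x6D cont=0 payload=0x6D=109: acc |= 109<<0 -> acc=109 shift=7 [end]
Varint 3: bytes[7:8] = 6D -> value 109 (1 byte(s))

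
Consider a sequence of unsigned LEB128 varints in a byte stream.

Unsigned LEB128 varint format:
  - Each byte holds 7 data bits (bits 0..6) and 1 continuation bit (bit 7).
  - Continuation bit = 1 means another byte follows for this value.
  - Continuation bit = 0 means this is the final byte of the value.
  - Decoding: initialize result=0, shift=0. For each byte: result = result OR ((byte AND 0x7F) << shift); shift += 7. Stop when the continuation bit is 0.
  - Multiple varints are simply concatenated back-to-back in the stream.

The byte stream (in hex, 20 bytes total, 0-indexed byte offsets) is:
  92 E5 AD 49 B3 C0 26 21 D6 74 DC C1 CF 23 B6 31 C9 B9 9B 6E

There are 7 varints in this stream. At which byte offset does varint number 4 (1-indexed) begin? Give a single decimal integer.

Answer: 8

Derivation:
  byte[0]=0x92 cont=1 payload=0x12=18: acc |= 18<<0 -> acc=18 shift=7
  byte[1]=0xE5 cont=1 payload=0x65=101: acc |= 101<<7 -> acc=12946 shift=14
  byte[2]=0xAD cont=1 payload=0x2D=45: acc |= 45<<14 -> acc=750226 shift=21
  byte[3]=0x49 cont=0 payload=0x49=73: acc |= 73<<21 -> acc=153842322 shift=28 [end]
Varint 1: bytes[0:4] = 92 E5 AD 49 -> value 153842322 (4 byte(s))
  byte[4]=0xB3 cont=1 payload=0x33=51: acc |= 51<<0 -> acc=51 shift=7
  byte[5]=0xC0 cont=1 payload=0x40=64: acc |= 64<<7 -> acc=8243 shift=14
  byte[6]=0x26 cont=0 payload=0x26=38: acc |= 38<<14 -> acc=630835 shift=21 [end]
Varint 2: bytes[4:7] = B3 C0 26 -> value 630835 (3 byte(s))
  byte[7]=0x21 cont=0 payload=0x21=33: acc |= 33<<0 -> acc=33 shift=7 [end]
Varint 3: bytes[7:8] = 21 -> value 33 (1 byte(s))
  byte[8]=0xD6 cont=1 payload=0x56=86: acc |= 86<<0 -> acc=86 shift=7
  byte[9]=0x74 cont=0 payload=0x74=116: acc |= 116<<7 -> acc=14934 shift=14 [end]
Varint 4: bytes[8:10] = D6 74 -> value 14934 (2 byte(s))
  byte[10]=0xDC cont=1 payload=0x5C=92: acc |= 92<<0 -> acc=92 shift=7
  byte[11]=0xC1 cont=1 payload=0x41=65: acc |= 65<<7 -> acc=8412 shift=14
  byte[12]=0xCF cont=1 payload=0x4F=79: acc |= 79<<14 -> acc=1302748 shift=21
  byte[13]=0x23 cont=0 payload=0x23=35: acc |= 35<<21 -> acc=74703068 shift=28 [end]
Varint 5: bytes[10:14] = DC C1 CF 23 -> value 74703068 (4 byte(s))
  byte[14]=0xB6 cont=1 payload=0x36=54: acc |= 54<<0 -> acc=54 shift=7
  byte[15]=0x31 cont=0 payload=0x31=49: acc |= 49<<7 -> acc=6326 shift=14 [end]
Varint 6: bytes[14:16] = B6 31 -> value 6326 (2 byte(s))
  byte[16]=0xC9 cont=1 payload=0x49=73: acc |= 73<<0 -> acc=73 shift=7
  byte[17]=0xB9 cont=1 payload=0x39=57: acc |= 57<<7 -> acc=7369 shift=14
  byte[18]=0x9B cont=1 payload=0x1B=27: acc |= 27<<14 -> acc=449737 shift=21
  byte[19]=0x6E cont=0 payload=0x6E=110: acc |= 110<<21 -> acc=231136457 shift=28 [end]
Varint 7: bytes[16:20] = C9 B9 9B 6E -> value 231136457 (4 byte(s))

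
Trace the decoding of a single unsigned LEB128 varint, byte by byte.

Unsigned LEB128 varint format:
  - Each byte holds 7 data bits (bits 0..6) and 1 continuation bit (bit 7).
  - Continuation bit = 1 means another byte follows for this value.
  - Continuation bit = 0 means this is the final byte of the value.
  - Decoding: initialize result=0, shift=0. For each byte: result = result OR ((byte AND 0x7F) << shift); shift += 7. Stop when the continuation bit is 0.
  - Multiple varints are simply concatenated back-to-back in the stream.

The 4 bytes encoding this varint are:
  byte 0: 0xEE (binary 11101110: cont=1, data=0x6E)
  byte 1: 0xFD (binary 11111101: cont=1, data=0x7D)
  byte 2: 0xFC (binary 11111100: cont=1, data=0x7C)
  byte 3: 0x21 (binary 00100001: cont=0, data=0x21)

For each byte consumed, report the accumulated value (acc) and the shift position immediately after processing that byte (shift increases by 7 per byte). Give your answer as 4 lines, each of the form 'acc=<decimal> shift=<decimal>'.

byte 0=0xEE: payload=0x6E=110, contrib = 110<<0 = 110; acc -> 110, shift -> 7
byte 1=0xFD: payload=0x7D=125, contrib = 125<<7 = 16000; acc -> 16110, shift -> 14
byte 2=0xFC: payload=0x7C=124, contrib = 124<<14 = 2031616; acc -> 2047726, shift -> 21
byte 3=0x21: payload=0x21=33, contrib = 33<<21 = 69206016; acc -> 71253742, shift -> 28

Answer: acc=110 shift=7
acc=16110 shift=14
acc=2047726 shift=21
acc=71253742 shift=28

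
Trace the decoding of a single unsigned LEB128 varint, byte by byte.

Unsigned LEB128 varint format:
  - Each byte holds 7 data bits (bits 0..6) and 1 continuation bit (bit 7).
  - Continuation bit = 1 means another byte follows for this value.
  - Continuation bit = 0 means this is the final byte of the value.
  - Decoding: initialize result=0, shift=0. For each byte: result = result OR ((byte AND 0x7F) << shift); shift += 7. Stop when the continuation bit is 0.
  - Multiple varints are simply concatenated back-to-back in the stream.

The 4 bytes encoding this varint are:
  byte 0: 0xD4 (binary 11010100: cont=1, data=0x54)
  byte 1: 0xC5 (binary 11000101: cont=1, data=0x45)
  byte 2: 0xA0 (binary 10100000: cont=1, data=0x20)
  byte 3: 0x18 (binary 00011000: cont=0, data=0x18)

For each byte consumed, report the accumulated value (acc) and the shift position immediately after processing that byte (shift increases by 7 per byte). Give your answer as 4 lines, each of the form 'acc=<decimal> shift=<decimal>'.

byte 0=0xD4: payload=0x54=84, contrib = 84<<0 = 84; acc -> 84, shift -> 7
byte 1=0xC5: payload=0x45=69, contrib = 69<<7 = 8832; acc -> 8916, shift -> 14
byte 2=0xA0: payload=0x20=32, contrib = 32<<14 = 524288; acc -> 533204, shift -> 21
byte 3=0x18: payload=0x18=24, contrib = 24<<21 = 50331648; acc -> 50864852, shift -> 28

Answer: acc=84 shift=7
acc=8916 shift=14
acc=533204 shift=21
acc=50864852 shift=28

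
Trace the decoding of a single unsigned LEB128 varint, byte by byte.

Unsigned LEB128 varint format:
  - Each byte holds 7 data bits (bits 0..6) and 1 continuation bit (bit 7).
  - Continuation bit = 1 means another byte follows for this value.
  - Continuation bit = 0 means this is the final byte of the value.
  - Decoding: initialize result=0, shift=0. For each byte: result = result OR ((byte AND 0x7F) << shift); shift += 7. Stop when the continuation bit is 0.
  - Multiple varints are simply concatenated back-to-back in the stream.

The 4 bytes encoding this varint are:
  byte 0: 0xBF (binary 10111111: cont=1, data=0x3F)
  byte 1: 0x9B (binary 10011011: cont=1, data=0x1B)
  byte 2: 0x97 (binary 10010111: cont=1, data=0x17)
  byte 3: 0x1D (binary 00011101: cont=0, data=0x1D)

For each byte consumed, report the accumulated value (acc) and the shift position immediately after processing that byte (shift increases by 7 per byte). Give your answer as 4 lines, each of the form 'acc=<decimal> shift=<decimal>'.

Answer: acc=63 shift=7
acc=3519 shift=14
acc=380351 shift=21
acc=61197759 shift=28

Derivation:
byte 0=0xBF: payload=0x3F=63, contrib = 63<<0 = 63; acc -> 63, shift -> 7
byte 1=0x9B: payload=0x1B=27, contrib = 27<<7 = 3456; acc -> 3519, shift -> 14
byte 2=0x97: payload=0x17=23, contrib = 23<<14 = 376832; acc -> 380351, shift -> 21
byte 3=0x1D: payload=0x1D=29, contrib = 29<<21 = 60817408; acc -> 61197759, shift -> 28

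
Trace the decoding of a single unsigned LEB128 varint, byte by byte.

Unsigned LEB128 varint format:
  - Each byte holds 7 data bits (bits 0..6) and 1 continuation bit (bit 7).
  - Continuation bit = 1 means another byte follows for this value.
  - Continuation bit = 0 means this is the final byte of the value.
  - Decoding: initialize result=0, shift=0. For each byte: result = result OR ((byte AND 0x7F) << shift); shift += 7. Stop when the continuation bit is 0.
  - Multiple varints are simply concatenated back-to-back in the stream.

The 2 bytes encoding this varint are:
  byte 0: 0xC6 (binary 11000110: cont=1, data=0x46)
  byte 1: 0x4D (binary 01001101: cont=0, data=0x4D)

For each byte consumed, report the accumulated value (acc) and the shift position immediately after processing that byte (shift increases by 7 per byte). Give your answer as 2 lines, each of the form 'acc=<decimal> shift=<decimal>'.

Answer: acc=70 shift=7
acc=9926 shift=14

Derivation:
byte 0=0xC6: payload=0x46=70, contrib = 70<<0 = 70; acc -> 70, shift -> 7
byte 1=0x4D: payload=0x4D=77, contrib = 77<<7 = 9856; acc -> 9926, shift -> 14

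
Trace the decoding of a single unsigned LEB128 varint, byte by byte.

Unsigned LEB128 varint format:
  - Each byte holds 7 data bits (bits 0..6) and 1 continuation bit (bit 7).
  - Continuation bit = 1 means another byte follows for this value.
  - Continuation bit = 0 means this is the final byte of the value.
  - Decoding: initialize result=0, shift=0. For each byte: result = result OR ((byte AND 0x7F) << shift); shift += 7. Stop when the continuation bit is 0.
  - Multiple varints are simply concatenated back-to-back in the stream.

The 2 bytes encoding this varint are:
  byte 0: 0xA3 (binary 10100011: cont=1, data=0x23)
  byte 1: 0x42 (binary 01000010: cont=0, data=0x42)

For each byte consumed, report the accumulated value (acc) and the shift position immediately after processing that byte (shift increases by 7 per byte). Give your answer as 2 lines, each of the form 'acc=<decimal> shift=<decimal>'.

byte 0=0xA3: payload=0x23=35, contrib = 35<<0 = 35; acc -> 35, shift -> 7
byte 1=0x42: payload=0x42=66, contrib = 66<<7 = 8448; acc -> 8483, shift -> 14

Answer: acc=35 shift=7
acc=8483 shift=14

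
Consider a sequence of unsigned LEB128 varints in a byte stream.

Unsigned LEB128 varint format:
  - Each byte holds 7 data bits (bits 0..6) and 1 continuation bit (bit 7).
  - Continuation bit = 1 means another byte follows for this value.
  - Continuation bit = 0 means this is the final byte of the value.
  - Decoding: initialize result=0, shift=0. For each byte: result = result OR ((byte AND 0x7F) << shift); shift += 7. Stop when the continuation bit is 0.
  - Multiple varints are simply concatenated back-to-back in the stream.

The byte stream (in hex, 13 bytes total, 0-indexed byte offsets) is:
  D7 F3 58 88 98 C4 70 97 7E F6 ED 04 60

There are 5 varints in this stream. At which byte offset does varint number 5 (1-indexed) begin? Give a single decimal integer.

  byte[0]=0xD7 cont=1 payload=0x57=87: acc |= 87<<0 -> acc=87 shift=7
  byte[1]=0xF3 cont=1 payload=0x73=115: acc |= 115<<7 -> acc=14807 shift=14
  byte[2]=0x58 cont=0 payload=0x58=88: acc |= 88<<14 -> acc=1456599 shift=21 [end]
Varint 1: bytes[0:3] = D7 F3 58 -> value 1456599 (3 byte(s))
  byte[3]=0x88 cont=1 payload=0x08=8: acc |= 8<<0 -> acc=8 shift=7
  byte[4]=0x98 cont=1 payload=0x18=24: acc |= 24<<7 -> acc=3080 shift=14
  byte[5]=0xC4 cont=1 payload=0x44=68: acc |= 68<<14 -> acc=1117192 shift=21
  byte[6]=0x70 cont=0 payload=0x70=112: acc |= 112<<21 -> acc=235998216 shift=28 [end]
Varint 2: bytes[3:7] = 88 98 C4 70 -> value 235998216 (4 byte(s))
  byte[7]=0x97 cont=1 payload=0x17=23: acc |= 23<<0 -> acc=23 shift=7
  byte[8]=0x7E cont=0 payload=0x7E=126: acc |= 126<<7 -> acc=16151 shift=14 [end]
Varint 3: bytes[7:9] = 97 7E -> value 16151 (2 byte(s))
  byte[9]=0xF6 cont=1 payload=0x76=118: acc |= 118<<0 -> acc=118 shift=7
  byte[10]=0xED cont=1 payload=0x6D=109: acc |= 109<<7 -> acc=14070 shift=14
  byte[11]=0x04 cont=0 payload=0x04=4: acc |= 4<<14 -> acc=79606 shift=21 [end]
Varint 4: bytes[9:12] = F6 ED 04 -> value 79606 (3 byte(s))
  byte[12]=0x60 cont=0 payload=0x60=96: acc |= 96<<0 -> acc=96 shift=7 [end]
Varint 5: bytes[12:13] = 60 -> value 96 (1 byte(s))

Answer: 12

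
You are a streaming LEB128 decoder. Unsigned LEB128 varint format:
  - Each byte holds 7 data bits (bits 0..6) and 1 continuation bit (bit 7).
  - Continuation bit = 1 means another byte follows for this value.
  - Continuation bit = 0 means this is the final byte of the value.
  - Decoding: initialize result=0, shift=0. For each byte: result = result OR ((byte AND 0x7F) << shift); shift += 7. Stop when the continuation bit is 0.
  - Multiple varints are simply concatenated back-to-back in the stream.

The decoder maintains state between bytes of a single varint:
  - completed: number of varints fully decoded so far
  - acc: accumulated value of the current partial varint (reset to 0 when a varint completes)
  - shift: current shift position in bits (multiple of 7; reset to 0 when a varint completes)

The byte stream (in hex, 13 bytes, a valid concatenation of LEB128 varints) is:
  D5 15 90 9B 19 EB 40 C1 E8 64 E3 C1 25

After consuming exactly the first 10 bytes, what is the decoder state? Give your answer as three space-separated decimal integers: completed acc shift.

byte[0]=0xD5 cont=1 payload=0x55: acc |= 85<<0 -> completed=0 acc=85 shift=7
byte[1]=0x15 cont=0 payload=0x15: varint #1 complete (value=2773); reset -> completed=1 acc=0 shift=0
byte[2]=0x90 cont=1 payload=0x10: acc |= 16<<0 -> completed=1 acc=16 shift=7
byte[3]=0x9B cont=1 payload=0x1B: acc |= 27<<7 -> completed=1 acc=3472 shift=14
byte[4]=0x19 cont=0 payload=0x19: varint #2 complete (value=413072); reset -> completed=2 acc=0 shift=0
byte[5]=0xEB cont=1 payload=0x6B: acc |= 107<<0 -> completed=2 acc=107 shift=7
byte[6]=0x40 cont=0 payload=0x40: varint #3 complete (value=8299); reset -> completed=3 acc=0 shift=0
byte[7]=0xC1 cont=1 payload=0x41: acc |= 65<<0 -> completed=3 acc=65 shift=7
byte[8]=0xE8 cont=1 payload=0x68: acc |= 104<<7 -> completed=3 acc=13377 shift=14
byte[9]=0x64 cont=0 payload=0x64: varint #4 complete (value=1651777); reset -> completed=4 acc=0 shift=0

Answer: 4 0 0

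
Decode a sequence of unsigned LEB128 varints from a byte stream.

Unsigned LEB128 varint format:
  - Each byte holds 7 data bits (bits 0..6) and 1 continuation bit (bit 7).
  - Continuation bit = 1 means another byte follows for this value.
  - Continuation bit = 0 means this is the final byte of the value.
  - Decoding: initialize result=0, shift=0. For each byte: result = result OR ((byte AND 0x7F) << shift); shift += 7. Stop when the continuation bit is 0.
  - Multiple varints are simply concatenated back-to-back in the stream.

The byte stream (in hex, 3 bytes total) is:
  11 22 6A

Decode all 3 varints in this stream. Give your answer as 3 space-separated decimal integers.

Answer: 17 34 106

Derivation:
  byte[0]=0x11 cont=0 payload=0x11=17: acc |= 17<<0 -> acc=17 shift=7 [end]
Varint 1: bytes[0:1] = 11 -> value 17 (1 byte(s))
  byte[1]=0x22 cont=0 payload=0x22=34: acc |= 34<<0 -> acc=34 shift=7 [end]
Varint 2: bytes[1:2] = 22 -> value 34 (1 byte(s))
  byte[2]=0x6A cont=0 payload=0x6A=106: acc |= 106<<0 -> acc=106 shift=7 [end]
Varint 3: bytes[2:3] = 6A -> value 106 (1 byte(s))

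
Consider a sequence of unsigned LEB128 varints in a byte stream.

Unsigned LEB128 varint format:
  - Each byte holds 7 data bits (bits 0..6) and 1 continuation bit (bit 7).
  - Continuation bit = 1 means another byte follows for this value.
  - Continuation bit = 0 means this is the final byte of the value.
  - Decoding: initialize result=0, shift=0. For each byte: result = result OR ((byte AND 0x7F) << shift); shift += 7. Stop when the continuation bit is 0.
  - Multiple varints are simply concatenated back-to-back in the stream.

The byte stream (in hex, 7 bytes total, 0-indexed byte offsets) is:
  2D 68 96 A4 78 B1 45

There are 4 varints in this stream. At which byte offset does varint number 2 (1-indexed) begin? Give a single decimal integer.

Answer: 1

Derivation:
  byte[0]=0x2D cont=0 payload=0x2D=45: acc |= 45<<0 -> acc=45 shift=7 [end]
Varint 1: bytes[0:1] = 2D -> value 45 (1 byte(s))
  byte[1]=0x68 cont=0 payload=0x68=104: acc |= 104<<0 -> acc=104 shift=7 [end]
Varint 2: bytes[1:2] = 68 -> value 104 (1 byte(s))
  byte[2]=0x96 cont=1 payload=0x16=22: acc |= 22<<0 -> acc=22 shift=7
  byte[3]=0xA4 cont=1 payload=0x24=36: acc |= 36<<7 -> acc=4630 shift=14
  byte[4]=0x78 cont=0 payload=0x78=120: acc |= 120<<14 -> acc=1970710 shift=21 [end]
Varint 3: bytes[2:5] = 96 A4 78 -> value 1970710 (3 byte(s))
  byte[5]=0xB1 cont=1 payload=0x31=49: acc |= 49<<0 -> acc=49 shift=7
  byte[6]=0x45 cont=0 payload=0x45=69: acc |= 69<<7 -> acc=8881 shift=14 [end]
Varint 4: bytes[5:7] = B1 45 -> value 8881 (2 byte(s))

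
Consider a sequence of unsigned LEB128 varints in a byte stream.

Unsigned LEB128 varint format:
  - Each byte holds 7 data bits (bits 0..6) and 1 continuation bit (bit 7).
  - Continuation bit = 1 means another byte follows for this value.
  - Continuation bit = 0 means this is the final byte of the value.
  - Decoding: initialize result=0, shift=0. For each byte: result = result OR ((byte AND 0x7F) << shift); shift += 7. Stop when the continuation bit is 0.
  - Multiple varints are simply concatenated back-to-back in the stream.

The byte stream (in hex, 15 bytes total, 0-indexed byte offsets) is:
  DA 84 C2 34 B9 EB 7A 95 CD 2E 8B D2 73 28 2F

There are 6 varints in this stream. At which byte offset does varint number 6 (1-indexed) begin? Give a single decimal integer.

  byte[0]=0xDA cont=1 payload=0x5A=90: acc |= 90<<0 -> acc=90 shift=7
  byte[1]=0x84 cont=1 payload=0x04=4: acc |= 4<<7 -> acc=602 shift=14
  byte[2]=0xC2 cont=1 payload=0x42=66: acc |= 66<<14 -> acc=1081946 shift=21
  byte[3]=0x34 cont=0 payload=0x34=52: acc |= 52<<21 -> acc=110133850 shift=28 [end]
Varint 1: bytes[0:4] = DA 84 C2 34 -> value 110133850 (4 byte(s))
  byte[4]=0xB9 cont=1 payload=0x39=57: acc |= 57<<0 -> acc=57 shift=7
  byte[5]=0xEB cont=1 payload=0x6B=107: acc |= 107<<7 -> acc=13753 shift=14
  byte[6]=0x7A cont=0 payload=0x7A=122: acc |= 122<<14 -> acc=2012601 shift=21 [end]
Varint 2: bytes[4:7] = B9 EB 7A -> value 2012601 (3 byte(s))
  byte[7]=0x95 cont=1 payload=0x15=21: acc |= 21<<0 -> acc=21 shift=7
  byte[8]=0xCD cont=1 payload=0x4D=77: acc |= 77<<7 -> acc=9877 shift=14
  byte[9]=0x2E cont=0 payload=0x2E=46: acc |= 46<<14 -> acc=763541 shift=21 [end]
Varint 3: bytes[7:10] = 95 CD 2E -> value 763541 (3 byte(s))
  byte[10]=0x8B cont=1 payload=0x0B=11: acc |= 11<<0 -> acc=11 shift=7
  byte[11]=0xD2 cont=1 payload=0x52=82: acc |= 82<<7 -> acc=10507 shift=14
  byte[12]=0x73 cont=0 payload=0x73=115: acc |= 115<<14 -> acc=1894667 shift=21 [end]
Varint 4: bytes[10:13] = 8B D2 73 -> value 1894667 (3 byte(s))
  byte[13]=0x28 cont=0 payload=0x28=40: acc |= 40<<0 -> acc=40 shift=7 [end]
Varint 5: bytes[13:14] = 28 -> value 40 (1 byte(s))
  byte[14]=0x2F cont=0 payload=0x2F=47: acc |= 47<<0 -> acc=47 shift=7 [end]
Varint 6: bytes[14:15] = 2F -> value 47 (1 byte(s))

Answer: 14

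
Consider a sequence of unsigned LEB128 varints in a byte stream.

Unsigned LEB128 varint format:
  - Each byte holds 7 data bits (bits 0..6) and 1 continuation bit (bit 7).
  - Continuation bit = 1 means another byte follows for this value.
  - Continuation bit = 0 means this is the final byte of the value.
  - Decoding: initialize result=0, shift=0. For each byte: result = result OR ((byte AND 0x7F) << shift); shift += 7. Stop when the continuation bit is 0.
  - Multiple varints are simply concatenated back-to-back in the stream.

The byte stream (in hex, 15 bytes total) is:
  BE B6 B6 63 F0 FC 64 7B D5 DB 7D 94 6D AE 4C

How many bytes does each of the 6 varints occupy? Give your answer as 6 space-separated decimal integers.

  byte[0]=0xBE cont=1 payload=0x3E=62: acc |= 62<<0 -> acc=62 shift=7
  byte[1]=0xB6 cont=1 payload=0x36=54: acc |= 54<<7 -> acc=6974 shift=14
  byte[2]=0xB6 cont=1 payload=0x36=54: acc |= 54<<14 -> acc=891710 shift=21
  byte[3]=0x63 cont=0 payload=0x63=99: acc |= 99<<21 -> acc=208509758 shift=28 [end]
Varint 1: bytes[0:4] = BE B6 B6 63 -> value 208509758 (4 byte(s))
  byte[4]=0xF0 cont=1 payload=0x70=112: acc |= 112<<0 -> acc=112 shift=7
  byte[5]=0xFC cont=1 payload=0x7C=124: acc |= 124<<7 -> acc=15984 shift=14
  byte[6]=0x64 cont=0 payload=0x64=100: acc |= 100<<14 -> acc=1654384 shift=21 [end]
Varint 2: bytes[4:7] = F0 FC 64 -> value 1654384 (3 byte(s))
  byte[7]=0x7B cont=0 payload=0x7B=123: acc |= 123<<0 -> acc=123 shift=7 [end]
Varint 3: bytes[7:8] = 7B -> value 123 (1 byte(s))
  byte[8]=0xD5 cont=1 payload=0x55=85: acc |= 85<<0 -> acc=85 shift=7
  byte[9]=0xDB cont=1 payload=0x5B=91: acc |= 91<<7 -> acc=11733 shift=14
  byte[10]=0x7D cont=0 payload=0x7D=125: acc |= 125<<14 -> acc=2059733 shift=21 [end]
Varint 4: bytes[8:11] = D5 DB 7D -> value 2059733 (3 byte(s))
  byte[11]=0x94 cont=1 payload=0x14=20: acc |= 20<<0 -> acc=20 shift=7
  byte[12]=0x6D cont=0 payload=0x6D=109: acc |= 109<<7 -> acc=13972 shift=14 [end]
Varint 5: bytes[11:13] = 94 6D -> value 13972 (2 byte(s))
  byte[13]=0xAE cont=1 payload=0x2E=46: acc |= 46<<0 -> acc=46 shift=7
  byte[14]=0x4C cont=0 payload=0x4C=76: acc |= 76<<7 -> acc=9774 shift=14 [end]
Varint 6: bytes[13:15] = AE 4C -> value 9774 (2 byte(s))

Answer: 4 3 1 3 2 2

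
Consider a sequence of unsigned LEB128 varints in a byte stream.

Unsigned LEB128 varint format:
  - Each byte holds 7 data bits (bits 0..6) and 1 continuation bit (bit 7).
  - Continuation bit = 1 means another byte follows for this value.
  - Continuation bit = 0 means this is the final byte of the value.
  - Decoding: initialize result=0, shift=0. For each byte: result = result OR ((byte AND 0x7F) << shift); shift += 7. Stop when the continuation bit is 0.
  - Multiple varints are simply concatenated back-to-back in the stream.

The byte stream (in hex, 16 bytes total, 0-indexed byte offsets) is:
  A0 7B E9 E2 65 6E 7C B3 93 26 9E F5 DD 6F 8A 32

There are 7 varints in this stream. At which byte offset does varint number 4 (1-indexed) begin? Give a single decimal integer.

  byte[0]=0xA0 cont=1 payload=0x20=32: acc |= 32<<0 -> acc=32 shift=7
  byte[1]=0x7B cont=0 payload=0x7B=123: acc |= 123<<7 -> acc=15776 shift=14 [end]
Varint 1: bytes[0:2] = A0 7B -> value 15776 (2 byte(s))
  byte[2]=0xE9 cont=1 payload=0x69=105: acc |= 105<<0 -> acc=105 shift=7
  byte[3]=0xE2 cont=1 payload=0x62=98: acc |= 98<<7 -> acc=12649 shift=14
  byte[4]=0x65 cont=0 payload=0x65=101: acc |= 101<<14 -> acc=1667433 shift=21 [end]
Varint 2: bytes[2:5] = E9 E2 65 -> value 1667433 (3 byte(s))
  byte[5]=0x6E cont=0 payload=0x6E=110: acc |= 110<<0 -> acc=110 shift=7 [end]
Varint 3: bytes[5:6] = 6E -> value 110 (1 byte(s))
  byte[6]=0x7C cont=0 payload=0x7C=124: acc |= 124<<0 -> acc=124 shift=7 [end]
Varint 4: bytes[6:7] = 7C -> value 124 (1 byte(s))
  byte[7]=0xB3 cont=1 payload=0x33=51: acc |= 51<<0 -> acc=51 shift=7
  byte[8]=0x93 cont=1 payload=0x13=19: acc |= 19<<7 -> acc=2483 shift=14
  byte[9]=0x26 cont=0 payload=0x26=38: acc |= 38<<14 -> acc=625075 shift=21 [end]
Varint 5: bytes[7:10] = B3 93 26 -> value 625075 (3 byte(s))
  byte[10]=0x9E cont=1 payload=0x1E=30: acc |= 30<<0 -> acc=30 shift=7
  byte[11]=0xF5 cont=1 payload=0x75=117: acc |= 117<<7 -> acc=15006 shift=14
  byte[12]=0xDD cont=1 payload=0x5D=93: acc |= 93<<14 -> acc=1538718 shift=21
  byte[13]=0x6F cont=0 payload=0x6F=111: acc |= 111<<21 -> acc=234322590 shift=28 [end]
Varint 6: bytes[10:14] = 9E F5 DD 6F -> value 234322590 (4 byte(s))
  byte[14]=0x8A cont=1 payload=0x0A=10: acc |= 10<<0 -> acc=10 shift=7
  byte[15]=0x32 cont=0 payload=0x32=50: acc |= 50<<7 -> acc=6410 shift=14 [end]
Varint 7: bytes[14:16] = 8A 32 -> value 6410 (2 byte(s))

Answer: 6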